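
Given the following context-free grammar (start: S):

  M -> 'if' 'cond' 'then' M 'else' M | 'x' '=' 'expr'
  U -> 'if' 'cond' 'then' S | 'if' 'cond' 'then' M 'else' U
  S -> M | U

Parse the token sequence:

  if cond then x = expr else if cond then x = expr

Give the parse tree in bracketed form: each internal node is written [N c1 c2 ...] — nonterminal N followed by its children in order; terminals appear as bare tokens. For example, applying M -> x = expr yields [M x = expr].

S
U
if cond then M else U
if cond then x = expr else U
if cond then x = expr else if cond then S
if cond then x = expr else if cond then M
if cond then x = expr else if cond then x = expr

[S [U if cond then [M x = expr] else [U if cond then [S [M x = expr]]]]]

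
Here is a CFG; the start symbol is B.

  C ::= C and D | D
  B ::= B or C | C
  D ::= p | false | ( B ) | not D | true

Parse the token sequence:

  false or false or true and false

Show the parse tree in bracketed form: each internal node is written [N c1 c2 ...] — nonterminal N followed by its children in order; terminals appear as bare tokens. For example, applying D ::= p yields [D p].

B
B or C
B or C or C
C or C or C
D or C or C
false or C or C
false or D or C
false or false or C
false or false or C and D
false or false or D and D
false or false or true and D
false or false or true and false

[B [B [B [C [D false]]] or [C [D false]]] or [C [C [D true]] and [D false]]]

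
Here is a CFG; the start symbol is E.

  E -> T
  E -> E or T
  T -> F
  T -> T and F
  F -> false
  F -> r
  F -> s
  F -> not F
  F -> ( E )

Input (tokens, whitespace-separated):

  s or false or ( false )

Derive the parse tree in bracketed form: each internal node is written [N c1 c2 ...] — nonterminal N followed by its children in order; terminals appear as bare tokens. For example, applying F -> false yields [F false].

E
E or T
E or T or T
T or T or T
F or T or T
s or T or T
s or F or T
s or false or T
s or false or F
s or false or ( E )
s or false or ( T )
s or false or ( F )
s or false or ( false )

[E [E [E [T [F s]]] or [T [F false]]] or [T [F ( [E [T [F false]]] )]]]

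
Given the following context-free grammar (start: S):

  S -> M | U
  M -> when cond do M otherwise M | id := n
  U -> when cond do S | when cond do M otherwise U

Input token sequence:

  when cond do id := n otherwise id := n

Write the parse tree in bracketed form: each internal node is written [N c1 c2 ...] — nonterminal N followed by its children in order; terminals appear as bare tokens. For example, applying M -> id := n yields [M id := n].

[S [M when cond do [M id := n] otherwise [M id := n]]]

S
M
when cond do M otherwise M
when cond do id := n otherwise M
when cond do id := n otherwise id := n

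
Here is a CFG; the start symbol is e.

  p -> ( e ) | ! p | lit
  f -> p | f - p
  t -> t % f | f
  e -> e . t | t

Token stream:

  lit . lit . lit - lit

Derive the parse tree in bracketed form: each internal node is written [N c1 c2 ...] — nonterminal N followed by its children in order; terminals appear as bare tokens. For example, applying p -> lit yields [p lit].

e
e . t
e . t . t
t . t . t
f . t . t
p . t . t
lit . t . t
lit . f . t
lit . p . t
lit . lit . t
lit . lit . f
lit . lit . f - p
lit . lit . p - p
lit . lit . lit - p
lit . lit . lit - lit

[e [e [e [t [f [p lit]]]] . [t [f [p lit]]]] . [t [f [f [p lit]] - [p lit]]]]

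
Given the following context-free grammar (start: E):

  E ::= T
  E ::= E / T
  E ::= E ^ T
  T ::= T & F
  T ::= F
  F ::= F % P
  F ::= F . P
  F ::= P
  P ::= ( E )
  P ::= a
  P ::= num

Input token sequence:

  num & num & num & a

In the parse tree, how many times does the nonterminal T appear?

[E [T [T [T [T [F [P num]]] & [F [P num]]] & [F [P num]]] & [F [P a]]]]

4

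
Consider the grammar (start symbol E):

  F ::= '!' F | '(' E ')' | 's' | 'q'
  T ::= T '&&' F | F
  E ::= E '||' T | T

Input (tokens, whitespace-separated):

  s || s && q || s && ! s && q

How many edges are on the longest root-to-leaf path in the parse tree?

5

[E [E [E [T [F s]]] || [T [T [F s]] && [F q]]] || [T [T [T [F s]] && [F ! [F s]]] && [F q]]]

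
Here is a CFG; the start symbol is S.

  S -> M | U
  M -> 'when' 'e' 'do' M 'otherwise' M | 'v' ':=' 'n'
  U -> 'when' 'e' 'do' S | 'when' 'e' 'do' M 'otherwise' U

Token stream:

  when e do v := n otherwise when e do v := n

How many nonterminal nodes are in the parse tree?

6

[S [U when e do [M v := n] otherwise [U when e do [S [M v := n]]]]]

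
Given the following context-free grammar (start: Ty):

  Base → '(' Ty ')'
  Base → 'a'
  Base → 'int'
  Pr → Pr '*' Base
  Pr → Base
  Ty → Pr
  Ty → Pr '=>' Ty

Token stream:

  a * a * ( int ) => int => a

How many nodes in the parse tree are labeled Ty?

[Ty [Pr [Pr [Pr [Base a]] * [Base a]] * [Base ( [Ty [Pr [Base int]]] )]] => [Ty [Pr [Base int]] => [Ty [Pr [Base a]]]]]

4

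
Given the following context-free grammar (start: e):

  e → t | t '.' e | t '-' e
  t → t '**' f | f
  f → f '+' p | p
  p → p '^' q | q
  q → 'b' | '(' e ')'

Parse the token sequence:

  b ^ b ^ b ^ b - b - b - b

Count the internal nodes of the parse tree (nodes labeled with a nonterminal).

26

[e [t [f [p [p [p [p [q b]] ^ [q b]] ^ [q b]] ^ [q b]]]] - [e [t [f [p [q b]]]] - [e [t [f [p [q b]]]] - [e [t [f [p [q b]]]]]]]]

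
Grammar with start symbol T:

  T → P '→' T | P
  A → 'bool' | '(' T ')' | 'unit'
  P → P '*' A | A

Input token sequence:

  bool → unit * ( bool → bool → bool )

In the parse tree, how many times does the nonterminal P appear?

6

[T [P [A bool]] → [T [P [P [A unit]] * [A ( [T [P [A bool]] → [T [P [A bool]] → [T [P [A bool]]]]] )]]]]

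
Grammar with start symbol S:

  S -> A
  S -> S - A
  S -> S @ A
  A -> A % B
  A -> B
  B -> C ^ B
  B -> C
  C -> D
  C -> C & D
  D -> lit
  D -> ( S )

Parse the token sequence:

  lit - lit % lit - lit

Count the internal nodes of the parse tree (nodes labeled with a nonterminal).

19

[S [S [S [A [B [C [D lit]]]]] - [A [A [B [C [D lit]]]] % [B [C [D lit]]]]] - [A [B [C [D lit]]]]]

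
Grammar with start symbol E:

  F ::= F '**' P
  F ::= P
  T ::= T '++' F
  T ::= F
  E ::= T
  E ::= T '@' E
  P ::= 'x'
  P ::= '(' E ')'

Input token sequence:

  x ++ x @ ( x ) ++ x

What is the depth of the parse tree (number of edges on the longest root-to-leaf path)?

[E [T [T [F [P x]]] ++ [F [P x]]] @ [E [T [T [F [P ( [E [T [F [P x]]]] )]]] ++ [F [P x]]]]]

10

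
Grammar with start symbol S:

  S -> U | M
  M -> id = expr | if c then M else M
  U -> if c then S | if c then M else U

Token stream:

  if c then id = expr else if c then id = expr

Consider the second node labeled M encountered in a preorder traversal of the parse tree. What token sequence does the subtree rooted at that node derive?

[S [U if c then [M id = expr] else [U if c then [S [M id = expr]]]]]

id = expr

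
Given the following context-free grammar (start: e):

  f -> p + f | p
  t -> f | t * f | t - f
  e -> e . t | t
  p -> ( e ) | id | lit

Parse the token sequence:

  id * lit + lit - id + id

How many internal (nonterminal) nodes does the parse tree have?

[e [t [t [t [f [p id]]] * [f [p lit] + [f [p lit]]]] - [f [p id] + [f [p id]]]]]

14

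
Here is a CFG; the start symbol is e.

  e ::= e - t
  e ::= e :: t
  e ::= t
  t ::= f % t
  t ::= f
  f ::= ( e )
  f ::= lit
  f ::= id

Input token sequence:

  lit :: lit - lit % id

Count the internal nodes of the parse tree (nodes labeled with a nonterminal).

[e [e [e [t [f lit]]] :: [t [f lit]]] - [t [f lit] % [t [f id]]]]

11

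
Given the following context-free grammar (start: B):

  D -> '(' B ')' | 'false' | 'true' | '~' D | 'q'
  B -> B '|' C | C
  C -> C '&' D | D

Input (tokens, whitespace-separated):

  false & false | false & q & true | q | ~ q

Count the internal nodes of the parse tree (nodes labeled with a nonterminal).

19

[B [B [B [B [C [C [D false]] & [D false]]] | [C [C [C [D false]] & [D q]] & [D true]]] | [C [D q]]] | [C [D ~ [D q]]]]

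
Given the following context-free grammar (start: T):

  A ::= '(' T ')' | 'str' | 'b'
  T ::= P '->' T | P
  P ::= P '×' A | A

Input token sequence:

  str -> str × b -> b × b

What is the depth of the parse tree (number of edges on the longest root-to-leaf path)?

6

[T [P [A str]] -> [T [P [P [A str]] × [A b]] -> [T [P [P [A b]] × [A b]]]]]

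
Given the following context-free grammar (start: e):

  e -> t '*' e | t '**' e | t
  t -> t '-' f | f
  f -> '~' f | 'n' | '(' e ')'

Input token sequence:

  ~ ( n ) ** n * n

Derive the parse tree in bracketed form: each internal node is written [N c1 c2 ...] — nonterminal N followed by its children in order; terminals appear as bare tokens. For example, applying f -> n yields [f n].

e
t ** e
f ** e
~ f ** e
~ ( e ) ** e
~ ( t ) ** e
~ ( f ) ** e
~ ( n ) ** e
~ ( n ) ** t * e
~ ( n ) ** f * e
~ ( n ) ** n * e
~ ( n ) ** n * t
~ ( n ) ** n * f
~ ( n ) ** n * n

[e [t [f ~ [f ( [e [t [f n]]] )]]] ** [e [t [f n]] * [e [t [f n]]]]]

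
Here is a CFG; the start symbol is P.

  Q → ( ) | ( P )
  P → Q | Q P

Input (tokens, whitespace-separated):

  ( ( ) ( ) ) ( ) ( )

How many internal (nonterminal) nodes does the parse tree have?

10

[P [Q ( [P [Q ( )] [P [Q ( )]]] )] [P [Q ( )] [P [Q ( )]]]]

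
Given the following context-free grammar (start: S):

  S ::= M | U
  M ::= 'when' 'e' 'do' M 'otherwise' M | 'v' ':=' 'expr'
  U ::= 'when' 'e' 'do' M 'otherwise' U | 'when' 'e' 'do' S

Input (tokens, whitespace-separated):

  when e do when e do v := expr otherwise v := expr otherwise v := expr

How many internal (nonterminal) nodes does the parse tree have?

6

[S [M when e do [M when e do [M v := expr] otherwise [M v := expr]] otherwise [M v := expr]]]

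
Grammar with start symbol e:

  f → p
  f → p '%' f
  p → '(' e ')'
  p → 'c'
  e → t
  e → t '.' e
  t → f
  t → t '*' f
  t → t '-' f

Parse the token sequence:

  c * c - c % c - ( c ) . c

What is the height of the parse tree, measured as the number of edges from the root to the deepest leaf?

[e [t [t [t [t [f [p c]]] * [f [p c]]] - [f [p c] % [f [p c]]]] - [f [p ( [e [t [f [p c]]]] )]]] . [e [t [f [p c]]]]]

8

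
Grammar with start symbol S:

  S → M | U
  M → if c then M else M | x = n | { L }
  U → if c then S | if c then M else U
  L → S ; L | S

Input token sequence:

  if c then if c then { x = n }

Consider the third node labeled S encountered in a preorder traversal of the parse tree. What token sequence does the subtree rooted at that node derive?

[S [U if c then [S [U if c then [S [M { [L [S [M x = n]]] }]]]]]]

{ x = n }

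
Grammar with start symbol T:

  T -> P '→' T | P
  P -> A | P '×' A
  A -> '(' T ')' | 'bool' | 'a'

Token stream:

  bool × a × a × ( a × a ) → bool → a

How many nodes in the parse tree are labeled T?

4

[T [P [P [P [P [A bool]] × [A a]] × [A a]] × [A ( [T [P [P [A a]] × [A a]]] )]] → [T [P [A bool]] → [T [P [A a]]]]]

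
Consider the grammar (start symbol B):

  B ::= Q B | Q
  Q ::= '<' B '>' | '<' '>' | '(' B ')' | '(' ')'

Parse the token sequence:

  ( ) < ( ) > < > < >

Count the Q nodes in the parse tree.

5

[B [Q ( )] [B [Q < [B [Q ( )]] >] [B [Q < >] [B [Q < >]]]]]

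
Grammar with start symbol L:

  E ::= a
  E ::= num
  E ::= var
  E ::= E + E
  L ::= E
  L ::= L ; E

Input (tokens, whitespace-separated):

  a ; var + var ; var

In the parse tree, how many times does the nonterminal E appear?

[L [L [L [E a]] ; [E [E var] + [E var]]] ; [E var]]

5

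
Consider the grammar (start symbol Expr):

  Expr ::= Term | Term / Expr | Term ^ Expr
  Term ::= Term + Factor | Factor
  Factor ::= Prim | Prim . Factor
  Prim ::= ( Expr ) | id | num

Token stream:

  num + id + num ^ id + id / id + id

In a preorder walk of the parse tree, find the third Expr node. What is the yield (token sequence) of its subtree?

id + id

[Expr [Term [Term [Term [Factor [Prim num]]] + [Factor [Prim id]]] + [Factor [Prim num]]] ^ [Expr [Term [Term [Factor [Prim id]]] + [Factor [Prim id]]] / [Expr [Term [Term [Factor [Prim id]]] + [Factor [Prim id]]]]]]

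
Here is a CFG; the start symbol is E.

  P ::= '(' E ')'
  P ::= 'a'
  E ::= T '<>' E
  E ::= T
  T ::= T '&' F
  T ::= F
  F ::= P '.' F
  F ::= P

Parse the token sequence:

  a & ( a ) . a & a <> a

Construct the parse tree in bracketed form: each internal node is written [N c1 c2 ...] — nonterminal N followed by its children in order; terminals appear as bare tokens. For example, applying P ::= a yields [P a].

E
T <> E
T & F <> E
T & F & F <> E
F & F & F <> E
P & F & F <> E
a & F & F <> E
a & P . F & F <> E
a & ( E ) . F & F <> E
a & ( T ) . F & F <> E
a & ( F ) . F & F <> E
a & ( P ) . F & F <> E
a & ( a ) . F & F <> E
a & ( a ) . P & F <> E
a & ( a ) . a & F <> E
a & ( a ) . a & P <> E
a & ( a ) . a & a <> E
a & ( a ) . a & a <> T
a & ( a ) . a & a <> F
a & ( a ) . a & a <> P
a & ( a ) . a & a <> a

[E [T [T [T [F [P a]]] & [F [P ( [E [T [F [P a]]]] )] . [F [P a]]]] & [F [P a]]] <> [E [T [F [P a]]]]]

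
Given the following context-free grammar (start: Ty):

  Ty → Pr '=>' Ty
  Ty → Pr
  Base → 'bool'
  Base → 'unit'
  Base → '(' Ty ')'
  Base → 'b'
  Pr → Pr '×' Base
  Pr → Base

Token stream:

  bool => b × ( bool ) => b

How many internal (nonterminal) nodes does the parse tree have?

14

[Ty [Pr [Base bool]] => [Ty [Pr [Pr [Base b]] × [Base ( [Ty [Pr [Base bool]]] )]] => [Ty [Pr [Base b]]]]]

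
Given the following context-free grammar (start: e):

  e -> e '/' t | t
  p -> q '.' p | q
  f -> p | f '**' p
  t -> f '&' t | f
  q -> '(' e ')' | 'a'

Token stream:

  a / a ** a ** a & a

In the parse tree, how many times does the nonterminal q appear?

5

[e [e [t [f [p [q a]]]]] / [t [f [f [f [p [q a]]] ** [p [q a]]] ** [p [q a]]] & [t [f [p [q a]]]]]]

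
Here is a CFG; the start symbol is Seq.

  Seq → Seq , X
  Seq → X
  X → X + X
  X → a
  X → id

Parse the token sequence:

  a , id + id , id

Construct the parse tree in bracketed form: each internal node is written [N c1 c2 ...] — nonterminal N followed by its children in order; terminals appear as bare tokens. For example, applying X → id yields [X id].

Seq
Seq , X
Seq , X , X
X , X , X
a , X , X
a , X + X , X
a , id + X , X
a , id + id , X
a , id + id , id

[Seq [Seq [Seq [X a]] , [X [X id] + [X id]]] , [X id]]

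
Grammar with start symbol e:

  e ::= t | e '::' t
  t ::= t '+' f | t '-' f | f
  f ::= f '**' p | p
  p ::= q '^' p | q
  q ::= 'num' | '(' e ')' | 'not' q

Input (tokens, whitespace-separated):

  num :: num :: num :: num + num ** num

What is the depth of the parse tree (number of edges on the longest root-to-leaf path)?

8

[e [e [e [e [t [f [p [q num]]]]] :: [t [f [p [q num]]]]] :: [t [f [p [q num]]]]] :: [t [t [f [p [q num]]]] + [f [f [p [q num]]] ** [p [q num]]]]]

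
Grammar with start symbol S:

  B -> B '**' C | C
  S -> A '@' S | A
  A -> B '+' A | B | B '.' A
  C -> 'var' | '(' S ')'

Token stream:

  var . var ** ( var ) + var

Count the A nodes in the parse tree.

4

[S [A [B [C var]] . [A [B [B [C var]] ** [C ( [S [A [B [C var]]]] )]] + [A [B [C var]]]]]]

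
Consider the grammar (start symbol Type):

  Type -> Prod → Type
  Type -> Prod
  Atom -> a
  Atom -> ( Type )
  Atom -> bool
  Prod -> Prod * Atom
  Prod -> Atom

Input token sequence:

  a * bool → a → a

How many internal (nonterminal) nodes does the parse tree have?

[Type [Prod [Prod [Atom a]] * [Atom bool]] → [Type [Prod [Atom a]] → [Type [Prod [Atom a]]]]]

11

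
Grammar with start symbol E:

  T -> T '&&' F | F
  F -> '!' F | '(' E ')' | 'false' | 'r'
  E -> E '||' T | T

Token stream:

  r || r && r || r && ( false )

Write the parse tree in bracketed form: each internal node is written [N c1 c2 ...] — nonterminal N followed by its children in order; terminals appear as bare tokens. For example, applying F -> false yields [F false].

[E [E [E [T [F r]]] || [T [T [F r]] && [F r]]] || [T [T [F r]] && [F ( [E [T [F false]]] )]]]

E
E || T
E || T || T
T || T || T
F || T || T
r || T || T
r || T && F || T
r || F && F || T
r || r && F || T
r || r && r || T
r || r && r || T && F
r || r && r || F && F
r || r && r || r && F
r || r && r || r && ( E )
r || r && r || r && ( T )
r || r && r || r && ( F )
r || r && r || r && ( false )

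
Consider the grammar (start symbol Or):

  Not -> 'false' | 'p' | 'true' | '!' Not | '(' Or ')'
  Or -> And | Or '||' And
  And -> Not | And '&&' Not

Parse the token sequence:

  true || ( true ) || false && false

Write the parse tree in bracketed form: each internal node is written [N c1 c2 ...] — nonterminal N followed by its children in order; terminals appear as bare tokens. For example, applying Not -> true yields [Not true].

Or
Or || And
Or || And || And
And || And || And
Not || And || And
true || And || And
true || Not || And
true || ( Or ) || And
true || ( And ) || And
true || ( Not ) || And
true || ( true ) || And
true || ( true ) || And && Not
true || ( true ) || Not && Not
true || ( true ) || false && Not
true || ( true ) || false && false

[Or [Or [Or [And [Not true]]] || [And [Not ( [Or [And [Not true]]] )]]] || [And [And [Not false]] && [Not false]]]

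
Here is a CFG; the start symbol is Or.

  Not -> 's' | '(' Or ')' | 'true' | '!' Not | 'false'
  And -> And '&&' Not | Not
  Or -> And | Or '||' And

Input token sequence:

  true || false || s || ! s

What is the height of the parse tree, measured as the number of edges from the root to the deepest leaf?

[Or [Or [Or [Or [And [Not true]]] || [And [Not false]]] || [And [Not s]]] || [And [Not ! [Not s]]]]

6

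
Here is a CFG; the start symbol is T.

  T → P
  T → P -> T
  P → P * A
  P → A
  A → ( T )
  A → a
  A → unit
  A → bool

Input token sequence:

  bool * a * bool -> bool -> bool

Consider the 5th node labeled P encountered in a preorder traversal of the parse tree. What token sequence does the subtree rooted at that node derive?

[T [P [P [P [A bool]] * [A a]] * [A bool]] -> [T [P [A bool]] -> [T [P [A bool]]]]]

bool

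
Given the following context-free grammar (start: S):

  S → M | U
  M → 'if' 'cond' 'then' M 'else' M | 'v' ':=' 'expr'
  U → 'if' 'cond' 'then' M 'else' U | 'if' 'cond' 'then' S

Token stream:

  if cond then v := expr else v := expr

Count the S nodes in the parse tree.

1

[S [M if cond then [M v := expr] else [M v := expr]]]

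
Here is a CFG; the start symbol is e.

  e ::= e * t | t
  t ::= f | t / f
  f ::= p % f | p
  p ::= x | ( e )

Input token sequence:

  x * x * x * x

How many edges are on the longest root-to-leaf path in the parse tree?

[e [e [e [e [t [f [p x]]]] * [t [f [p x]]]] * [t [f [p x]]]] * [t [f [p x]]]]

7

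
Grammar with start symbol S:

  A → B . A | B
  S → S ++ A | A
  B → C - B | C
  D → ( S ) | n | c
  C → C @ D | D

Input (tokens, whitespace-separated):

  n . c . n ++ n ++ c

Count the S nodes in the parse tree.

[S [S [S [A [B [C [D n]]] . [A [B [C [D c]]] . [A [B [C [D n]]]]]]] ++ [A [B [C [D n]]]]] ++ [A [B [C [D c]]]]]

3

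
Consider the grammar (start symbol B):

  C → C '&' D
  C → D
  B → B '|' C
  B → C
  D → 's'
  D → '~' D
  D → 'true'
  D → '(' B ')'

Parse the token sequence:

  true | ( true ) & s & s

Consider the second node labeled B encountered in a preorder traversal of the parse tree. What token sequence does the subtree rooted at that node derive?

true

[B [B [C [D true]]] | [C [C [C [D ( [B [C [D true]]] )]] & [D s]] & [D s]]]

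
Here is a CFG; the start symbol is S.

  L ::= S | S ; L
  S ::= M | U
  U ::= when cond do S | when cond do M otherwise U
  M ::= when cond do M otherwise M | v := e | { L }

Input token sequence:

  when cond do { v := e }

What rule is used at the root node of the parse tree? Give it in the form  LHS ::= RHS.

[S [U when cond do [S [M { [L [S [M v := e]]] }]]]]

S ::= U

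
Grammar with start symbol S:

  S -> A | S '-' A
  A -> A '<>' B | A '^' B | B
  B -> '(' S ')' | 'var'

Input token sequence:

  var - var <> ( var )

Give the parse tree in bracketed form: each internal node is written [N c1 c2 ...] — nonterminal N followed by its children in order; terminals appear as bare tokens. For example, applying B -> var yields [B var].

[S [S [A [B var]]] - [A [A [B var]] <> [B ( [S [A [B var]]] )]]]

S
S - A
A - A
B - A
var - A
var - A <> B
var - B <> B
var - var <> B
var - var <> ( S )
var - var <> ( A )
var - var <> ( B )
var - var <> ( var )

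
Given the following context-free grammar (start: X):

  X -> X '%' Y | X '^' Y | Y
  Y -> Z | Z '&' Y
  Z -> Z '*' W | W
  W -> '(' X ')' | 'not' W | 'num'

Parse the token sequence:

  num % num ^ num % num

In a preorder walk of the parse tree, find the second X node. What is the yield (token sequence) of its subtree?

num % num ^ num

[X [X [X [X [Y [Z [W num]]]] % [Y [Z [W num]]]] ^ [Y [Z [W num]]]] % [Y [Z [W num]]]]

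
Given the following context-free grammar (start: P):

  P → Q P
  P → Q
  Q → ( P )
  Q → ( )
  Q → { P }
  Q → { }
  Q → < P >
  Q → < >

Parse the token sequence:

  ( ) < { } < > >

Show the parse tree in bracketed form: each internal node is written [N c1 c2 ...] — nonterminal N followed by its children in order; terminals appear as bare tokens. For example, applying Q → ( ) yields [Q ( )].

[P [Q ( )] [P [Q < [P [Q { }] [P [Q < >]]] >]]]

P
Q P
( ) P
( ) Q
( ) < P >
( ) < Q P >
( ) < { } P >
( ) < { } Q >
( ) < { } < > >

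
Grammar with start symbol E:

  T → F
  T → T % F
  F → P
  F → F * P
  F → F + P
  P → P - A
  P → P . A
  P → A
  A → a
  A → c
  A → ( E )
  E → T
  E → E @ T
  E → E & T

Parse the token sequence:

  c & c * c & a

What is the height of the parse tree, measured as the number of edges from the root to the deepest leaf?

7

[E [E [E [T [F [P [A c]]]]] & [T [F [F [P [A c]]] * [P [A c]]]]] & [T [F [P [A a]]]]]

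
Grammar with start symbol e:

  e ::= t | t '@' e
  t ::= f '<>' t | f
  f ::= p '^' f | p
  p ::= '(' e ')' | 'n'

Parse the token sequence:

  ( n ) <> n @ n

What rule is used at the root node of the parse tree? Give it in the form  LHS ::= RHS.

e ::= t '@' e

[e [t [f [p ( [e [t [f [p n]]]] )]] <> [t [f [p n]]]] @ [e [t [f [p n]]]]]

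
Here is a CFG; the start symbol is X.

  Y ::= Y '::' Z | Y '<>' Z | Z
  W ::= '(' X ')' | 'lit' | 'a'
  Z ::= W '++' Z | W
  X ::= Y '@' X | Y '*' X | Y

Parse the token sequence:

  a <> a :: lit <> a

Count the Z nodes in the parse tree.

[X [Y [Y [Y [Y [Z [W a]]] <> [Z [W a]]] :: [Z [W lit]]] <> [Z [W a]]]]

4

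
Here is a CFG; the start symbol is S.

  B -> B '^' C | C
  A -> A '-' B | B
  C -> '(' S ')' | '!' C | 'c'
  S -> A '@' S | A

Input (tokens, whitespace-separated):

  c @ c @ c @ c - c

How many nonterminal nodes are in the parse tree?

19

[S [A [B [C c]]] @ [S [A [B [C c]]] @ [S [A [B [C c]]] @ [S [A [A [B [C c]]] - [B [C c]]]]]]]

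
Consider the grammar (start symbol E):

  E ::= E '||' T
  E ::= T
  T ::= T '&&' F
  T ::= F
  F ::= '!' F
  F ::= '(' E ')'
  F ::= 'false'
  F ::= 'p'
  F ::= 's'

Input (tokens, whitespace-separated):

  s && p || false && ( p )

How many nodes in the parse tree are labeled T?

[E [E [T [T [F s]] && [F p]]] || [T [T [F false]] && [F ( [E [T [F p]]] )]]]

5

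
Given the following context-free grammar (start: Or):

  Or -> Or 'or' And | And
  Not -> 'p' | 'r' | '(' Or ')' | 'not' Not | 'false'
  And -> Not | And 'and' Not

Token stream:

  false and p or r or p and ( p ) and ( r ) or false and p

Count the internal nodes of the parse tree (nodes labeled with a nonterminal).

[Or [Or [Or [Or [And [And [Not false]] and [Not p]]] or [And [Not r]]] or [And [And [And [Not p]] and [Not ( [Or [And [Not p]]] )]] and [Not ( [Or [And [Not r]]] )]]] or [And [And [Not false]] and [Not p]]]

26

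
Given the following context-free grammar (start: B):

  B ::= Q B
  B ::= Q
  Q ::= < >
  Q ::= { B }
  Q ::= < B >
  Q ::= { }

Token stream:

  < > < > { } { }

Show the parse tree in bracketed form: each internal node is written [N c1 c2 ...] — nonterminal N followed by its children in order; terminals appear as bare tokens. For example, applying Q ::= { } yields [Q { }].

[B [Q < >] [B [Q < >] [B [Q { }] [B [Q { }]]]]]

B
Q B
< > B
< > Q B
< > < > B
< > < > Q B
< > < > { } B
< > < > { } Q
< > < > { } { }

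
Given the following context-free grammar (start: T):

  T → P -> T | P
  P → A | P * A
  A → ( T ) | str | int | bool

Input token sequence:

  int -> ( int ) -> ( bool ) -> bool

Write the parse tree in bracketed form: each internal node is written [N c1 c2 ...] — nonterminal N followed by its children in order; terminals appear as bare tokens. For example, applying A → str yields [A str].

[T [P [A int]] -> [T [P [A ( [T [P [A int]]] )]] -> [T [P [A ( [T [P [A bool]]] )]] -> [T [P [A bool]]]]]]

T
P -> T
A -> T
int -> T
int -> P -> T
int -> A -> T
int -> ( T ) -> T
int -> ( P ) -> T
int -> ( A ) -> T
int -> ( int ) -> T
int -> ( int ) -> P -> T
int -> ( int ) -> A -> T
int -> ( int ) -> ( T ) -> T
int -> ( int ) -> ( P ) -> T
int -> ( int ) -> ( A ) -> T
int -> ( int ) -> ( bool ) -> T
int -> ( int ) -> ( bool ) -> P
int -> ( int ) -> ( bool ) -> A
int -> ( int ) -> ( bool ) -> bool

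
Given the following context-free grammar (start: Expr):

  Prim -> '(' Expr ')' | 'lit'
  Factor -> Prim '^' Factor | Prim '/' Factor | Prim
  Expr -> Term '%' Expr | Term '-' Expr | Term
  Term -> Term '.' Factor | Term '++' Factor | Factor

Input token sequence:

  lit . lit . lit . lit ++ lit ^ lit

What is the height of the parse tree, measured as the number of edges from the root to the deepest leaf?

[Expr [Term [Term [Term [Term [Term [Factor [Prim lit]]] . [Factor [Prim lit]]] . [Factor [Prim lit]]] . [Factor [Prim lit]]] ++ [Factor [Prim lit] ^ [Factor [Prim lit]]]]]

8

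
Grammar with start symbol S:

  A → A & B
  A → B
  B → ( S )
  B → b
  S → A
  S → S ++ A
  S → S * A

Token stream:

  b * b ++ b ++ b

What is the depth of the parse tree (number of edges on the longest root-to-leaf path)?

6

[S [S [S [S [A [B b]]] * [A [B b]]] ++ [A [B b]]] ++ [A [B b]]]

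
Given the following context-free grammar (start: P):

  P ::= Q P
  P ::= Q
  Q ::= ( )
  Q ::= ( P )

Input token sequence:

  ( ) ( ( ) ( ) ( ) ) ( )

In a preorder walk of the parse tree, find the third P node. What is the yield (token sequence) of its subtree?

[P [Q ( )] [P [Q ( [P [Q ( )] [P [Q ( )] [P [Q ( )]]]] )] [P [Q ( )]]]]

( ) ( ) ( )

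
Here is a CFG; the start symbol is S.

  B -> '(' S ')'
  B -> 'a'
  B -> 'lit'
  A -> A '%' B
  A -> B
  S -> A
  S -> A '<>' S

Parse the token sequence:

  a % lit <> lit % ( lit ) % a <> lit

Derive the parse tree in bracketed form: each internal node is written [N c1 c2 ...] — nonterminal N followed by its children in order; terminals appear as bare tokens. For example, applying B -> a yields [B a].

[S [A [A [B a]] % [B lit]] <> [S [A [A [A [B lit]] % [B ( [S [A [B lit]]] )]] % [B a]] <> [S [A [B lit]]]]]

S
A <> S
A % B <> S
B % B <> S
a % B <> S
a % lit <> S
a % lit <> A <> S
a % lit <> A % B <> S
a % lit <> A % B % B <> S
a % lit <> B % B % B <> S
a % lit <> lit % B % B <> S
a % lit <> lit % ( S ) % B <> S
a % lit <> lit % ( A ) % B <> S
a % lit <> lit % ( B ) % B <> S
a % lit <> lit % ( lit ) % B <> S
a % lit <> lit % ( lit ) % a <> S
a % lit <> lit % ( lit ) % a <> A
a % lit <> lit % ( lit ) % a <> B
a % lit <> lit % ( lit ) % a <> lit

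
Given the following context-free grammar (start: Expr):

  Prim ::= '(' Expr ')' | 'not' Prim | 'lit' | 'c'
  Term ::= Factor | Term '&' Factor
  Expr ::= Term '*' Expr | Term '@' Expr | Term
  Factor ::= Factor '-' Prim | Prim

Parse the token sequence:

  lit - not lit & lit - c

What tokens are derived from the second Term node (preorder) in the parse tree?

[Expr [Term [Term [Factor [Factor [Prim lit]] - [Prim not [Prim lit]]]] & [Factor [Factor [Prim lit]] - [Prim c]]]]

lit - not lit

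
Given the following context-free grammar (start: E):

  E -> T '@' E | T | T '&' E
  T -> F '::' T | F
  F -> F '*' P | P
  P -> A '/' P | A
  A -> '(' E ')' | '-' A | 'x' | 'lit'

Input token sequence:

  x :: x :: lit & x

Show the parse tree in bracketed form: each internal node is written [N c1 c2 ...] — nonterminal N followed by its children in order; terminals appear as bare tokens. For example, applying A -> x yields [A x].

E
T & E
F :: T & E
P :: T & E
A :: T & E
x :: T & E
x :: F :: T & E
x :: P :: T & E
x :: A :: T & E
x :: x :: T & E
x :: x :: F & E
x :: x :: P & E
x :: x :: A & E
x :: x :: lit & E
x :: x :: lit & T
x :: x :: lit & F
x :: x :: lit & P
x :: x :: lit & A
x :: x :: lit & x

[E [T [F [P [A x]]] :: [T [F [P [A x]]] :: [T [F [P [A lit]]]]]] & [E [T [F [P [A x]]]]]]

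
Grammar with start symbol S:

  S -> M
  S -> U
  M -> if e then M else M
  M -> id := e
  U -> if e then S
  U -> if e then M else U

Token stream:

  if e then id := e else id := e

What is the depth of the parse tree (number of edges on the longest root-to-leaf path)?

3

[S [M if e then [M id := e] else [M id := e]]]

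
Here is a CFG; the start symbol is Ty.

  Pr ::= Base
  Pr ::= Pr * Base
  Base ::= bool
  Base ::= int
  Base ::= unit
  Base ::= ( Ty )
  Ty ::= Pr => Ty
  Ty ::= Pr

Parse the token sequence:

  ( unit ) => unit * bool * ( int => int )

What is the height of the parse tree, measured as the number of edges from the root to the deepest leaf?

[Ty [Pr [Base ( [Ty [Pr [Base unit]]] )]] => [Ty [Pr [Pr [Pr [Base unit]] * [Base bool]] * [Base ( [Ty [Pr [Base int]] => [Ty [Pr [Base int]]]] )]]]]

8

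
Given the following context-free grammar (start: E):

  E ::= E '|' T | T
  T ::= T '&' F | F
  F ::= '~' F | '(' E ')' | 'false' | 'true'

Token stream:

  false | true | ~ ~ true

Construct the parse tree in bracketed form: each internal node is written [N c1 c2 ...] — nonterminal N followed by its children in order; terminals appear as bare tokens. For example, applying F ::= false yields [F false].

E
E | T
E | T | T
T | T | T
F | T | T
false | T | T
false | F | T
false | true | T
false | true | F
false | true | ~ F
false | true | ~ ~ F
false | true | ~ ~ true

[E [E [E [T [F false]]] | [T [F true]]] | [T [F ~ [F ~ [F true]]]]]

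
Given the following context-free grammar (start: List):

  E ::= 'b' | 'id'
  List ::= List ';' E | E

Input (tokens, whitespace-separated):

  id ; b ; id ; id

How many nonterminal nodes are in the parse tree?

8

[List [List [List [List [E id]] ; [E b]] ; [E id]] ; [E id]]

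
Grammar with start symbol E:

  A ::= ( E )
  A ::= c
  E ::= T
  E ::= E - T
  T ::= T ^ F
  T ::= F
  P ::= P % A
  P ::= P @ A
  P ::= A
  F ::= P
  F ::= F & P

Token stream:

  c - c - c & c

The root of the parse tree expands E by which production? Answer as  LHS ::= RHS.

E ::= E - T

[E [E [E [T [F [P [A c]]]]] - [T [F [P [A c]]]]] - [T [F [F [P [A c]]] & [P [A c]]]]]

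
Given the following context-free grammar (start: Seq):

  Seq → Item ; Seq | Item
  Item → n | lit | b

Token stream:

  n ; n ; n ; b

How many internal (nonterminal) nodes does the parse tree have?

8

[Seq [Item n] ; [Seq [Item n] ; [Seq [Item n] ; [Seq [Item b]]]]]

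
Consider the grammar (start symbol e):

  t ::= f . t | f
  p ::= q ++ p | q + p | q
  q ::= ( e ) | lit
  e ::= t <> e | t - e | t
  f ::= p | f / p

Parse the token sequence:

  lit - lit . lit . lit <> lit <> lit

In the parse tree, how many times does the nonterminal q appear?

[e [t [f [p [q lit]]]] - [e [t [f [p [q lit]]] . [t [f [p [q lit]]] . [t [f [p [q lit]]]]]] <> [e [t [f [p [q lit]]]] <> [e [t [f [p [q lit]]]]]]]]

6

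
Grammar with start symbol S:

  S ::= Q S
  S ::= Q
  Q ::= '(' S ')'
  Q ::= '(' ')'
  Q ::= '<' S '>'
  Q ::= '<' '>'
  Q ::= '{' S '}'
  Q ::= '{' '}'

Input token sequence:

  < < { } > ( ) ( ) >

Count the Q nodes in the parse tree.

5

[S [Q < [S [Q < [S [Q { }]] >] [S [Q ( )] [S [Q ( )]]]] >]]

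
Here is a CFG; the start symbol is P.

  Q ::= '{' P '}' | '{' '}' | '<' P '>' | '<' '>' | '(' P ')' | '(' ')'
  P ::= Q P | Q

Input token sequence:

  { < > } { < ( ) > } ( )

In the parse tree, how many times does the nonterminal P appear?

6

[P [Q { [P [Q < >]] }] [P [Q { [P [Q < [P [Q ( )]] >]] }] [P [Q ( )]]]]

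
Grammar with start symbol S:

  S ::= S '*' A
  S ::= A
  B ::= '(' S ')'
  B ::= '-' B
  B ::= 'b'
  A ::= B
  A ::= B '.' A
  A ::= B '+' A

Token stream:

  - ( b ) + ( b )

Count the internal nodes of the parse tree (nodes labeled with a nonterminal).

[S [A [B - [B ( [S [A [B b]]] )]] + [A [B ( [S [A [B b]]] )]]]]

12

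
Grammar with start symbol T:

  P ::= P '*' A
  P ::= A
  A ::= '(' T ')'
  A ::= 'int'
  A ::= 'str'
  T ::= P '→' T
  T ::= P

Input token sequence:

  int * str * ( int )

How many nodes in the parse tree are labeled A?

[T [P [P [P [A int]] * [A str]] * [A ( [T [P [A int]]] )]]]

4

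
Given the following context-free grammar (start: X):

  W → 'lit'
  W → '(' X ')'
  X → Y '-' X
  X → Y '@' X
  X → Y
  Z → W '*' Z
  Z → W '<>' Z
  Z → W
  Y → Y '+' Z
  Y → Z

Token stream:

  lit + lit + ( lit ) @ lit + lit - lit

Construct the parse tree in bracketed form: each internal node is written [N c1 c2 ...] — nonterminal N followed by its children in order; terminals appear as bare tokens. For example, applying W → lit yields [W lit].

[X [Y [Y [Y [Z [W lit]]] + [Z [W lit]]] + [Z [W ( [X [Y [Z [W lit]]]] )]]] @ [X [Y [Y [Z [W lit]]] + [Z [W lit]]] - [X [Y [Z [W lit]]]]]]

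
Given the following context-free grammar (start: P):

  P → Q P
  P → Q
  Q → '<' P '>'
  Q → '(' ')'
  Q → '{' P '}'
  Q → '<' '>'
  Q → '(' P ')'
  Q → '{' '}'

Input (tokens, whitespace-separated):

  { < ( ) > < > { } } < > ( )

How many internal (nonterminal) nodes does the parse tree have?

14

[P [Q { [P [Q < [P [Q ( )]] >] [P [Q < >] [P [Q { }]]]] }] [P [Q < >] [P [Q ( )]]]]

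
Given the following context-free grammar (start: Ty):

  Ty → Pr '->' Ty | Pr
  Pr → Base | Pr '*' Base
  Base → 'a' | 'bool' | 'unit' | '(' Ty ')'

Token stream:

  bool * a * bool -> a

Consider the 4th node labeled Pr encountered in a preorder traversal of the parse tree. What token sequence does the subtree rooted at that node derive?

a

[Ty [Pr [Pr [Pr [Base bool]] * [Base a]] * [Base bool]] -> [Ty [Pr [Base a]]]]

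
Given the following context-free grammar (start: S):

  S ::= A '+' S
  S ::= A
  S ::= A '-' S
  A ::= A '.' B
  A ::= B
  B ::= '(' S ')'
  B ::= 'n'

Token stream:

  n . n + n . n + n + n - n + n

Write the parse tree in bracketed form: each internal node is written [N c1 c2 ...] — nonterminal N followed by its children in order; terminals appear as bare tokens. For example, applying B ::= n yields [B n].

S
A + S
A . B + S
B . B + S
n . B + S
n . n + S
n . n + A + S
n . n + A . B + S
n . n + B . B + S
n . n + n . B + S
n . n + n . n + S
n . n + n . n + A + S
n . n + n . n + B + S
n . n + n . n + n + S
n . n + n . n + n + A - S
n . n + n . n + n + B - S
n . n + n . n + n + n - S
n . n + n . n + n + n - A + S
n . n + n . n + n + n - B + S
n . n + n . n + n + n - n + S
n . n + n . n + n + n - n + A
n . n + n . n + n + n - n + B
n . n + n . n + n + n - n + n

[S [A [A [B n]] . [B n]] + [S [A [A [B n]] . [B n]] + [S [A [B n]] + [S [A [B n]] - [S [A [B n]] + [S [A [B n]]]]]]]]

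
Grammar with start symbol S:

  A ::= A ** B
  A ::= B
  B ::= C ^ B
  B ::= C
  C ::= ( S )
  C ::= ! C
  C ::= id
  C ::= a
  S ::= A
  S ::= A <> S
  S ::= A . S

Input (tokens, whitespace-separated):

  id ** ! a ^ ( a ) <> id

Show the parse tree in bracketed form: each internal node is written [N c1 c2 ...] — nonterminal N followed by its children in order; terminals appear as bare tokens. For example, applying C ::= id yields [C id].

S
A <> S
A ** B <> S
B ** B <> S
C ** B <> S
id ** B <> S
id ** C ^ B <> S
id ** ! C ^ B <> S
id ** ! a ^ B <> S
id ** ! a ^ C <> S
id ** ! a ^ ( S ) <> S
id ** ! a ^ ( A ) <> S
id ** ! a ^ ( B ) <> S
id ** ! a ^ ( C ) <> S
id ** ! a ^ ( a ) <> S
id ** ! a ^ ( a ) <> A
id ** ! a ^ ( a ) <> B
id ** ! a ^ ( a ) <> C
id ** ! a ^ ( a ) <> id

[S [A [A [B [C id]]] ** [B [C ! [C a]] ^ [B [C ( [S [A [B [C a]]]] )]]]] <> [S [A [B [C id]]]]]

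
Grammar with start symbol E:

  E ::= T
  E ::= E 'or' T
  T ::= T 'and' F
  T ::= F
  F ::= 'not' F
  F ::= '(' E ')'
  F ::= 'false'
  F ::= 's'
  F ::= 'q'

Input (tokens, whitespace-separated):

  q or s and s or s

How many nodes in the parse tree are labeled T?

[E [E [E [T [F q]]] or [T [T [F s]] and [F s]]] or [T [F s]]]

4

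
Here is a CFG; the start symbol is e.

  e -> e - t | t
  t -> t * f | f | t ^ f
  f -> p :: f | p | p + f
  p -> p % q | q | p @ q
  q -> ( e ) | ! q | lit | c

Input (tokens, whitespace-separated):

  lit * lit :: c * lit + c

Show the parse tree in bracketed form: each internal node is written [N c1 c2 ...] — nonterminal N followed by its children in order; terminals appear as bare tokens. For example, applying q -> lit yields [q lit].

e
t
t * f
t * f * f
f * f * f
p * f * f
q * f * f
lit * f * f
lit * p :: f * f
lit * q :: f * f
lit * lit :: f * f
lit * lit :: p * f
lit * lit :: q * f
lit * lit :: c * f
lit * lit :: c * p + f
lit * lit :: c * q + f
lit * lit :: c * lit + f
lit * lit :: c * lit + p
lit * lit :: c * lit + q
lit * lit :: c * lit + c

[e [t [t [t [f [p [q lit]]]] * [f [p [q lit]] :: [f [p [q c]]]]] * [f [p [q lit]] + [f [p [q c]]]]]]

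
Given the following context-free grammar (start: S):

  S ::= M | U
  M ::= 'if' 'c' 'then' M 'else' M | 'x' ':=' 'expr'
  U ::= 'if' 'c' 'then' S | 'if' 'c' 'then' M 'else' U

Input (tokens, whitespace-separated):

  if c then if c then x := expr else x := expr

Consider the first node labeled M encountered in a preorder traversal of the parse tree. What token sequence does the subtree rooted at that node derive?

[S [U if c then [S [M if c then [M x := expr] else [M x := expr]]]]]

if c then x := expr else x := expr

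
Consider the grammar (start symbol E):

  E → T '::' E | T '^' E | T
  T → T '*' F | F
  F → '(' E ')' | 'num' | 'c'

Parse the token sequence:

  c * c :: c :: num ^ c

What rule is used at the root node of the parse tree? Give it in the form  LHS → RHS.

[E [T [T [F c]] * [F c]] :: [E [T [F c]] :: [E [T [F num]] ^ [E [T [F c]]]]]]

E → T '::' E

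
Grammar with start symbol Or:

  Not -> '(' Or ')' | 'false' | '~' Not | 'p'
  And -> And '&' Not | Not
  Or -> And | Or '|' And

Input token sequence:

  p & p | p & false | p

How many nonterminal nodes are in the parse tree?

13

[Or [Or [Or [And [And [Not p]] & [Not p]]] | [And [And [Not p]] & [Not false]]] | [And [Not p]]]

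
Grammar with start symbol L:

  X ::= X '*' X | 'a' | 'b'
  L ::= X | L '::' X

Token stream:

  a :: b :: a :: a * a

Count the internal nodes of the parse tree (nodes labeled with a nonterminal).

10

[L [L [L [L [X a]] :: [X b]] :: [X a]] :: [X [X a] * [X a]]]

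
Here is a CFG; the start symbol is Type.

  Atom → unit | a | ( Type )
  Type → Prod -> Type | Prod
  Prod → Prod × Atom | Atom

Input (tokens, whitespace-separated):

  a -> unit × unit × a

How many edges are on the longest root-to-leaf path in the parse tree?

6

[Type [Prod [Atom a]] -> [Type [Prod [Prod [Prod [Atom unit]] × [Atom unit]] × [Atom a]]]]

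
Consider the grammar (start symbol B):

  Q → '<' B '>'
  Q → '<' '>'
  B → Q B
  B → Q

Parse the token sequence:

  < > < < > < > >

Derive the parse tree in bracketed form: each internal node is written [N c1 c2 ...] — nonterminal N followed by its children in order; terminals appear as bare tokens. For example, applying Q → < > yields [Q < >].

B
Q B
< > B
< > Q
< > < B >
< > < Q B >
< > < < > B >
< > < < > Q >
< > < < > < > >

[B [Q < >] [B [Q < [B [Q < >] [B [Q < >]]] >]]]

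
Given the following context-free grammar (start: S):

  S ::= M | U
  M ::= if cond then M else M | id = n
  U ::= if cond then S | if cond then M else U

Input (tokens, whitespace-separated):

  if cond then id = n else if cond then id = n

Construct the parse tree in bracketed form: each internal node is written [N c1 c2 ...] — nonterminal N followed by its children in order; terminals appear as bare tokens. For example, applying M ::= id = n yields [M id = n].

S
U
if cond then M else U
if cond then id = n else U
if cond then id = n else if cond then S
if cond then id = n else if cond then M
if cond then id = n else if cond then id = n

[S [U if cond then [M id = n] else [U if cond then [S [M id = n]]]]]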